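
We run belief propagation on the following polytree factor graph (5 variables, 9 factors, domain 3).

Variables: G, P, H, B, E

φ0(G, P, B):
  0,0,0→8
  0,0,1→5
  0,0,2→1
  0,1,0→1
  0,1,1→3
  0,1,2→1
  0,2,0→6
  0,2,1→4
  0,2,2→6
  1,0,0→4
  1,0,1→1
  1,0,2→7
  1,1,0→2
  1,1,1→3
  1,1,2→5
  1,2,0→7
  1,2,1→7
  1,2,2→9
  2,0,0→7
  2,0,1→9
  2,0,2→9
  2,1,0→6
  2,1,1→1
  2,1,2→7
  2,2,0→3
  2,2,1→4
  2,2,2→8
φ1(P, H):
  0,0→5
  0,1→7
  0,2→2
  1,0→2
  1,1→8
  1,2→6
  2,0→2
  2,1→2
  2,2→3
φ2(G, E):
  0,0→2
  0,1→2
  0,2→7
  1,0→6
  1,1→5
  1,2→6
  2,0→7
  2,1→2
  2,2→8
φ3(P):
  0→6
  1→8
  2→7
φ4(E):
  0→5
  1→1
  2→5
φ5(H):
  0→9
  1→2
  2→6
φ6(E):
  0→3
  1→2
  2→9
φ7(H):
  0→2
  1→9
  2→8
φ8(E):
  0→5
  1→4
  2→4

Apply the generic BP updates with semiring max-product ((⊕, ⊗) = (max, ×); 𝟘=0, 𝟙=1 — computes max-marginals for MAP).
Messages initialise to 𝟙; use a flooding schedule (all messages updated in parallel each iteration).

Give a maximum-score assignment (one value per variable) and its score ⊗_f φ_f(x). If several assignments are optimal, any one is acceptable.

init: all messages = 𝟙 over 3 values
r1 m[φ0→G] = [8, 9, 9]
r1 m[φ0→P] = [9, 7, 9]
r1 m[φ0→B] = [8, 9, 9]
r1 m[φ1→P] = [7, 8, 3]
r1 m[φ1→H] = [5, 8, 6]
r1 m[φ2→G] = [7, 6, 8]
r1 m[φ2→E] = [7, 5, 8]
r1 m[φ3→P] = [6, 8, 7]
r1 m[φ4→E] = [5, 1, 5]
r1 m[φ5→H] = [9, 2, 6]
r1 m[φ6→E] = [3, 2, 9]
r1 m[φ7→H] = [2, 9, 8]
r1 m[φ8→E] = [5, 4, 4]
r1 m[G→φ0] = [1, 1, 1]
r1 m[G→φ2] = [1, 1, 1]
r1 m[P→φ0] = [1, 1, 1]
r1 m[P→φ1] = [1, 1, 1]
r1 m[P→φ3] = [1, 1, 1]
r1 m[H→φ1] = [1, 1, 1]
r1 m[H→φ5] = [1, 1, 1]
r1 m[H→φ7] = [1, 1, 1]
r1 m[B→φ0] = [1, 1, 1]
r1 m[E→φ2] = [1, 1, 1]
r1 m[E→φ4] = [1, 1, 1]
r1 m[E→φ6] = [1, 1, 1]
r1 m[E→φ8] = [1, 1, 1]
r2 m[φ0→G] = [8, 9, 9]
r2 m[φ0→P] = [9, 7, 9]
r2 m[φ0→B] = [8, 9, 9]
r2 m[φ1→P] = [7, 8, 3]
r2 m[φ1→H] = [5, 8, 6]
r2 m[φ2→G] = [7, 6, 8]
r2 m[φ2→E] = [7, 5, 8]
r2 m[φ3→P] = [6, 8, 7]
r2 m[φ4→E] = [5, 1, 5]
r2 m[φ5→H] = [9, 2, 6]
r2 m[φ6→E] = [3, 2, 9]
r2 m[φ7→H] = [2, 9, 8]
r2 m[φ8→E] = [5, 4, 4]
r2 m[G→φ0] = [7, 6, 8]
r2 m[G→φ2] = [8, 9, 9]
r2 m[P→φ0] = [42, 64, 21]
r2 m[P→φ1] = [54, 56, 63]
r2 m[P→φ3] = [63, 56, 27]
r2 m[H→φ1] = [18, 18, 48]
r2 m[H→φ5] = [10, 72, 48]
r2 m[H→φ7] = [45, 16, 36]
r2 m[B→φ0] = [1, 1, 1]
r2 m[E→φ2] = [75, 8, 180]
r2 m[E→φ4] = [105, 40, 288]
r2 m[E→φ6] = [175, 20, 160]
r2 m[E→φ8] = [105, 10, 360]
r3 m[φ0→G] = [336, 320, 448]
r3 m[φ0→P] = [72, 56, 64]
r3 m[φ0→B] = [3072, 3024, 3584]
r3 m[φ1→P] = [126, 288, 144]
r3 m[φ1→H] = [270, 448, 336]
r3 m[φ2→G] = [1260, 1080, 1440]
r3 m[φ2→E] = [63, 45, 72]
r3 m[φ3→P] = [6, 8, 7]
r3 m[φ4→E] = [5, 1, 5]
r3 m[φ5→H] = [9, 2, 6]
r3 m[φ6→E] = [3, 2, 9]
r3 m[φ7→H] = [2, 9, 8]
r3 m[φ8→E] = [5, 4, 4]
r3 m[G→φ0] = [7, 6, 8]
r3 m[G→φ2] = [8, 9, 9]
r3 m[P→φ0] = [42, 64, 21]
r3 m[P→φ1] = [54, 56, 63]
r3 m[P→φ3] = [63, 56, 27]
r3 m[H→φ1] = [18, 18, 48]
r3 m[H→φ5] = [10, 72, 48]
r3 m[H→φ7] = [45, 16, 36]
r3 m[B→φ0] = [1, 1, 1]
r3 m[E→φ2] = [75, 8, 180]
r3 m[E→φ4] = [105, 40, 288]
r3 m[E→φ6] = [175, 20, 160]
r3 m[E→φ8] = [105, 10, 360]
r4 m[φ0→G] = [336, 320, 448]
r4 m[φ0→P] = [72, 56, 64]
r4 m[φ0→B] = [3072, 3024, 3584]
r4 m[φ1→P] = [126, 288, 144]
r4 m[φ1→H] = [270, 448, 336]
r4 m[φ2→G] = [1260, 1080, 1440]
r4 m[φ2→E] = [63, 45, 72]
r4 m[φ3→P] = [6, 8, 7]
r4 m[φ4→E] = [5, 1, 5]
r4 m[φ5→H] = [9, 2, 6]
r4 m[φ6→E] = [3, 2, 9]
r4 m[φ7→H] = [2, 9, 8]
r4 m[φ8→E] = [5, 4, 4]
r4 m[G→φ0] = [1260, 1080, 1440]
r4 m[G→φ2] = [336, 320, 448]
r4 m[P→φ0] = [756, 2304, 1008]
r4 m[P→φ1] = [432, 448, 448]
r4 m[P→φ3] = [9072, 16128, 9216]
r4 m[H→φ1] = [18, 18, 48]
r4 m[H→φ5] = [540, 4032, 2688]
r4 m[H→φ7] = [2430, 896, 2016]
r4 m[B→φ0] = [1, 1, 1]
r4 m[E→φ2] = [75, 8, 180]
r4 m[E→φ4] = [945, 360, 2592]
r4 m[E→φ6] = [1575, 180, 1440]
r4 m[E→φ8] = [945, 90, 3240]
r5 m[φ0→G] = [6912, 11520, 16128]
r5 m[φ0→P] = [12960, 10080, 11520]
r5 m[φ0→B] = [19906560, 9797760, 23224320]
r5 m[φ1→P] = [126, 288, 144]
r5 m[φ1→H] = [2160, 3584, 2688]
r5 m[φ2→G] = [1260, 1080, 1440]
r5 m[φ2→E] = [3136, 1600, 3584]
r5 m[φ3→P] = [6, 8, 7]
r5 m[φ4→E] = [5, 1, 5]
r5 m[φ5→H] = [9, 2, 6]
r5 m[φ6→E] = [3, 2, 9]
r5 m[φ7→H] = [2, 9, 8]
r5 m[φ8→E] = [5, 4, 4]
r5 m[G→φ0] = [1260, 1080, 1440]
r5 m[G→φ2] = [336, 320, 448]
r5 m[P→φ0] = [756, 2304, 1008]
r5 m[P→φ1] = [432, 448, 448]
r5 m[P→φ3] = [9072, 16128, 9216]
r5 m[H→φ1] = [18, 18, 48]
r5 m[H→φ5] = [540, 4032, 2688]
r5 m[H→φ7] = [2430, 896, 2016]
r5 m[B→φ0] = [1, 1, 1]
r5 m[E→φ2] = [75, 8, 180]
r5 m[E→φ4] = [945, 360, 2592]
r5 m[E→φ6] = [1575, 180, 1440]
r5 m[E→φ8] = [945, 90, 3240]
r6 m[φ0→G] = [6912, 11520, 16128]
r6 m[φ0→P] = [12960, 10080, 11520]
r6 m[φ0→B] = [19906560, 9797760, 23224320]
r6 m[φ1→P] = [126, 288, 144]
r6 m[φ1→H] = [2160, 3584, 2688]
r6 m[φ2→G] = [1260, 1080, 1440]
r6 m[φ2→E] = [3136, 1600, 3584]
r6 m[φ3→P] = [6, 8, 7]
r6 m[φ4→E] = [5, 1, 5]
r6 m[φ5→H] = [9, 2, 6]
r6 m[φ6→E] = [3, 2, 9]
r6 m[φ7→H] = [2, 9, 8]
r6 m[φ8→E] = [5, 4, 4]
r6 m[G→φ0] = [1260, 1080, 1440]
r6 m[G→φ2] = [6912, 11520, 16128]
r6 m[P→φ0] = [756, 2304, 1008]
r6 m[P→φ1] = [77760, 80640, 80640]
r6 m[P→φ3] = [1632960, 2903040, 1658880]
r6 m[H→φ1] = [18, 18, 48]
r6 m[H→φ5] = [4320, 32256, 21504]
r6 m[H→φ7] = [19440, 7168, 16128]
r6 m[B→φ0] = [1, 1, 1]
r6 m[E→φ2] = [75, 8, 180]
r6 m[E→φ4] = [47040, 12800, 129024]
r6 m[E→φ6] = [78400, 6400, 71680]
r6 m[E→φ8] = [47040, 3200, 161280]
r7 m[φ0→G] = [6912, 11520, 16128]
r7 m[φ0→P] = [12960, 10080, 11520]
r7 m[φ0→B] = [19906560, 9797760, 23224320]
r7 m[φ1→P] = [126, 288, 144]
r7 m[φ1→H] = [388800, 645120, 483840]
r7 m[φ2→G] = [1260, 1080, 1440]
r7 m[φ2→E] = [112896, 57600, 129024]
r7 m[φ3→P] = [6, 8, 7]
r7 m[φ4→E] = [5, 1, 5]
r7 m[φ5→H] = [9, 2, 6]
r7 m[φ6→E] = [3, 2, 9]
r7 m[φ7→H] = [2, 9, 8]
r7 m[φ8→E] = [5, 4, 4]
r7 m[G→φ0] = [1260, 1080, 1440]
r7 m[G→φ2] = [6912, 11520, 16128]
r7 m[P→φ0] = [756, 2304, 1008]
r7 m[P→φ1] = [77760, 80640, 80640]
r7 m[P→φ3] = [1632960, 2903040, 1658880]
r7 m[H→φ1] = [18, 18, 48]
r7 m[H→φ5] = [4320, 32256, 21504]
r7 m[H→φ7] = [19440, 7168, 16128]
r7 m[B→φ0] = [1, 1, 1]
r7 m[E→φ2] = [75, 8, 180]
r7 m[E→φ4] = [47040, 12800, 129024]
r7 m[E→φ6] = [78400, 6400, 71680]
r7 m[E→φ8] = [47040, 3200, 161280]
r8 m[φ0→G] = [6912, 11520, 16128]
r8 m[φ0→P] = [12960, 10080, 11520]
r8 m[φ0→B] = [19906560, 9797760, 23224320]
r8 m[φ1→P] = [126, 288, 144]
r8 m[φ1→H] = [388800, 645120, 483840]
r8 m[φ2→G] = [1260, 1080, 1440]
r8 m[φ2→E] = [112896, 57600, 129024]
r8 m[φ3→P] = [6, 8, 7]
r8 m[φ4→E] = [5, 1, 5]
r8 m[φ5→H] = [9, 2, 6]
r8 m[φ6→E] = [3, 2, 9]
r8 m[φ7→H] = [2, 9, 8]
r8 m[φ8→E] = [5, 4, 4]
r8 m[G→φ0] = [1260, 1080, 1440]
r8 m[G→φ2] = [6912, 11520, 16128]
r8 m[P→φ0] = [756, 2304, 1008]
r8 m[P→φ1] = [77760, 80640, 80640]
r8 m[P→φ3] = [1632960, 2903040, 1658880]
r8 m[H→φ1] = [18, 18, 48]
r8 m[H→φ5] = [777600, 5806080, 3870720]
r8 m[H→φ7] = [3499200, 1290240, 2903040]
r8 m[B→φ0] = [1, 1, 1]
r8 m[E→φ2] = [75, 8, 180]
r8 m[E→φ4] = [1693440, 460800, 4644864]
r8 m[E→φ6] = [2822400, 230400, 2580480]
r8 m[E→φ8] = [1693440, 115200, 5806080]
r9 m[φ0→G] = [6912, 11520, 16128]
r9 m[φ0→P] = [12960, 10080, 11520]
r9 m[φ0→B] = [19906560, 9797760, 23224320]
r9 m[φ1→P] = [126, 288, 144]
r9 m[φ1→H] = [388800, 645120, 483840]
r9 m[φ2→G] = [1260, 1080, 1440]
r9 m[φ2→E] = [112896, 57600, 129024]
r9 m[φ3→P] = [6, 8, 7]
r9 m[φ4→E] = [5, 1, 5]
r9 m[φ5→H] = [9, 2, 6]
r9 m[φ6→E] = [3, 2, 9]
r9 m[φ7→H] = [2, 9, 8]
r9 m[φ8→E] = [5, 4, 4]
r9 m[G→φ0] = [1260, 1080, 1440]
r9 m[G→φ2] = [6912, 11520, 16128]
r9 m[P→φ0] = [756, 2304, 1008]
r9 m[P→φ1] = [77760, 80640, 80640]
r9 m[P→φ3] = [1632960, 2903040, 1658880]
r9 m[H→φ1] = [18, 18, 48]
r9 m[H→φ5] = [777600, 5806080, 3870720]
r9 m[H→φ7] = [3499200, 1290240, 2903040]
r9 m[B→φ0] = [1, 1, 1]
r9 m[E→φ2] = [75, 8, 180]
r9 m[E→φ4] = [1693440, 460800, 4644864]
r9 m[E→φ6] = [2822400, 230400, 2580480]
r9 m[E→φ8] = [1693440, 115200, 5806080]
fixed point reached at round 9
traceback from G: (G=2, P=1, H=2, B=2, E=2), score=23224320

assignment: (G=2, P=1, H=2, B=2, E=2); score = 23224320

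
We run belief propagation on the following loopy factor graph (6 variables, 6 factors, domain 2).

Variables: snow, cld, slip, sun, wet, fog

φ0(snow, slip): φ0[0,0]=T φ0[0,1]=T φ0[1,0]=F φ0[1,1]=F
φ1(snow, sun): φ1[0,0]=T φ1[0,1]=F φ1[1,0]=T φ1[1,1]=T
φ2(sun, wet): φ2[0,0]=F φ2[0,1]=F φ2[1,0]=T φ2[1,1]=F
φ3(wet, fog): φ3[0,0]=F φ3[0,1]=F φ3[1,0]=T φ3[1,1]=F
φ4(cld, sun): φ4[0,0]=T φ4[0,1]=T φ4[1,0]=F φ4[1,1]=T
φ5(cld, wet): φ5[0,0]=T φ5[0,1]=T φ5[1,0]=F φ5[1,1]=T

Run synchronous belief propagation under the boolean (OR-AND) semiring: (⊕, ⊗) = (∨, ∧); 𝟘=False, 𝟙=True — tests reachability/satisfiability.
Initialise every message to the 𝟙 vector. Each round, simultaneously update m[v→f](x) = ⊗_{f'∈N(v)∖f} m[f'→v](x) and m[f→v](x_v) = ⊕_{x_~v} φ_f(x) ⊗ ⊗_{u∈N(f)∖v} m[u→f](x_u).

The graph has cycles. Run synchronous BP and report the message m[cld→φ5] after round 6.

message @ round 6 = [F, F]

init: all messages = 𝟙 over 2 values
r1 m[φ0→snow] = [T, F]
r1 m[φ0→slip] = [T, T]
r1 m[φ1→snow] = [T, T]
r1 m[φ1→sun] = [T, T]
r1 m[φ2→sun] = [F, T]
r1 m[φ2→wet] = [T, F]
r1 m[φ3→wet] = [F, T]
r1 m[φ3→fog] = [T, F]
r1 m[φ4→cld] = [T, T]
r1 m[φ4→sun] = [T, T]
r1 m[φ5→cld] = [T, T]
r1 m[φ5→wet] = [T, T]
r1 m[snow→φ0] = [T, T]
r1 m[snow→φ1] = [T, T]
r1 m[cld→φ4] = [T, T]
r1 m[cld→φ5] = [T, T]
r1 m[slip→φ0] = [T, T]
r1 m[sun→φ1] = [T, T]
r1 m[sun→φ2] = [T, T]
r1 m[sun→φ4] = [T, T]
r1 m[wet→φ2] = [T, T]
r1 m[wet→φ3] = [T, T]
r1 m[wet→φ5] = [T, T]
r1 m[fog→φ3] = [T, T]
r2 m[φ0→snow] = [T, F]
r2 m[φ0→slip] = [T, T]
r2 m[φ1→snow] = [T, T]
r2 m[φ1→sun] = [T, T]
r2 m[φ2→sun] = [F, T]
r2 m[φ2→wet] = [T, F]
r2 m[φ3→wet] = [F, T]
r2 m[φ3→fog] = [T, F]
r2 m[φ4→cld] = [T, T]
r2 m[φ4→sun] = [T, T]
r2 m[φ5→cld] = [T, T]
r2 m[φ5→wet] = [T, T]
r2 m[snow→φ0] = [T, T]
r2 m[snow→φ1] = [T, F]
r2 m[cld→φ4] = [T, T]
r2 m[cld→φ5] = [T, T]
r2 m[slip→φ0] = [T, T]
r2 m[sun→φ1] = [F, T]
r2 m[sun→φ2] = [T, T]
r2 m[sun→φ4] = [F, T]
r2 m[wet→φ2] = [F, T]
r2 m[wet→φ3] = [T, F]
r2 m[wet→φ5] = [F, F]
r2 m[fog→φ3] = [T, T]
r3 m[φ0→snow] = [T, F]
r3 m[φ0→slip] = [T, T]
r3 m[φ1→snow] = [F, T]
r3 m[φ1→sun] = [T, F]
r3 m[φ2→sun] = [F, F]
r3 m[φ2→wet] = [T, F]
r3 m[φ3→wet] = [F, T]
r3 m[φ3→fog] = [F, F]
r3 m[φ4→cld] = [T, T]
r3 m[φ4→sun] = [T, T]
r3 m[φ5→cld] = [F, F]
r3 m[φ5→wet] = [T, T]
r3 m[snow→φ0] = [T, T]
r3 m[snow→φ1] = [T, F]
r3 m[cld→φ4] = [T, T]
r3 m[cld→φ5] = [T, T]
r3 m[slip→φ0] = [T, T]
r3 m[sun→φ1] = [F, T]
r3 m[sun→φ2] = [T, T]
r3 m[sun→φ4] = [F, T]
r3 m[wet→φ2] = [F, T]
r3 m[wet→φ3] = [T, F]
r3 m[wet→φ5] = [F, F]
r3 m[fog→φ3] = [T, T]
r4 m[φ0→snow] = [T, F]
r4 m[φ0→slip] = [T, T]
r4 m[φ1→snow] = [F, T]
r4 m[φ1→sun] = [T, F]
r4 m[φ2→sun] = [F, F]
r4 m[φ2→wet] = [T, F]
r4 m[φ3→wet] = [F, T]
r4 m[φ3→fog] = [F, F]
r4 m[φ4→cld] = [T, T]
r4 m[φ4→sun] = [T, T]
r4 m[φ5→cld] = [F, F]
r4 m[φ5→wet] = [T, T]
r4 m[snow→φ0] = [F, T]
r4 m[snow→φ1] = [T, F]
r4 m[cld→φ4] = [F, F]
r4 m[cld→φ5] = [T, T]
r4 m[slip→φ0] = [T, T]
r4 m[sun→φ1] = [F, F]
r4 m[sun→φ2] = [T, F]
r4 m[sun→φ4] = [F, F]
r4 m[wet→φ2] = [F, T]
r4 m[wet→φ3] = [T, F]
r4 m[wet→φ5] = [F, F]
r4 m[fog→φ3] = [T, T]
r5 m[φ0→snow] = [T, F]
r5 m[φ0→slip] = [F, F]
r5 m[φ1→snow] = [F, F]
r5 m[φ1→sun] = [T, F]
r5 m[φ2→sun] = [F, F]
r5 m[φ2→wet] = [F, F]
r5 m[φ3→wet] = [F, T]
r5 m[φ3→fog] = [F, F]
r5 m[φ4→cld] = [F, F]
r5 m[φ4→sun] = [F, F]
r5 m[φ5→cld] = [F, F]
r5 m[φ5→wet] = [T, T]
r5 m[snow→φ0] = [F, T]
r5 m[snow→φ1] = [T, F]
r5 m[cld→φ4] = [F, F]
r5 m[cld→φ5] = [T, T]
r5 m[slip→φ0] = [T, T]
r5 m[sun→φ1] = [F, F]
r5 m[sun→φ2] = [T, F]
r5 m[sun→φ4] = [F, F]
r5 m[wet→φ2] = [F, T]
r5 m[wet→φ3] = [T, F]
r5 m[wet→φ5] = [F, F]
r5 m[fog→φ3] = [T, T]
r6 m[φ0→snow] = [T, F]
r6 m[φ0→slip] = [F, F]
r6 m[φ1→snow] = [F, F]
r6 m[φ1→sun] = [T, F]
r6 m[φ2→sun] = [F, F]
r6 m[φ2→wet] = [F, F]
r6 m[φ3→wet] = [F, T]
r6 m[φ3→fog] = [F, F]
r6 m[φ4→cld] = [F, F]
r6 m[φ4→sun] = [F, F]
r6 m[φ5→cld] = [F, F]
r6 m[φ5→wet] = [T, T]
r6 m[snow→φ0] = [F, F]
r6 m[snow→φ1] = [T, F]
r6 m[cld→φ4] = [F, F]
r6 m[cld→φ5] = [F, F]
r6 m[slip→φ0] = [T, T]
r6 m[sun→φ1] = [F, F]
r6 m[sun→φ2] = [F, F]
r6 m[sun→φ4] = [F, F]
r6 m[wet→φ2] = [F, T]
r6 m[wet→φ3] = [F, F]
r6 m[wet→φ5] = [F, F]
r6 m[fog→φ3] = [T, T]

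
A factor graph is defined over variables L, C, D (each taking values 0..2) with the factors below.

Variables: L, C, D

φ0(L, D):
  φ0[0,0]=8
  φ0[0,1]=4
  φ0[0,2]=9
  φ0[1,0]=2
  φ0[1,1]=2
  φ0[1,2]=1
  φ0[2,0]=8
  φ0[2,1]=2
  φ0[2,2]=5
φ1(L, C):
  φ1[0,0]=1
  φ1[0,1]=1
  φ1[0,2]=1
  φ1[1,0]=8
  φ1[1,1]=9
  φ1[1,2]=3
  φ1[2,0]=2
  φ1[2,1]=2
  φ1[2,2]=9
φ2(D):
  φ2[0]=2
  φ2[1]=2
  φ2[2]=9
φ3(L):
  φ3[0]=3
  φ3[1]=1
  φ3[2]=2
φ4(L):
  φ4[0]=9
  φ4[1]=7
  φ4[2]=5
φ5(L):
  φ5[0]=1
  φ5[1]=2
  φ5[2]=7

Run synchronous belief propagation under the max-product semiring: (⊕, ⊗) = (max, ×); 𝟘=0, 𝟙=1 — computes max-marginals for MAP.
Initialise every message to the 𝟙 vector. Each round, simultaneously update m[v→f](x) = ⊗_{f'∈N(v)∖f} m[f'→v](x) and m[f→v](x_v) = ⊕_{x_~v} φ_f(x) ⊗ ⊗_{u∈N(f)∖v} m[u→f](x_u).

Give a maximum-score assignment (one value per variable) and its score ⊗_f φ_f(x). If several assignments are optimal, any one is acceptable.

init: all messages = 𝟙 over 3 values
r1 m[φ0→L] = [9, 2, 8]
r1 m[φ0→D] = [8, 4, 9]
r1 m[φ1→L] = [1, 9, 9]
r1 m[φ1→C] = [8, 9, 9]
r1 m[φ2→D] = [2, 2, 9]
r1 m[φ3→L] = [3, 1, 2]
r1 m[φ4→L] = [9, 7, 5]
r1 m[φ5→L] = [1, 2, 7]
r1 m[L→φ0] = [1, 1, 1]
r1 m[L→φ1] = [1, 1, 1]
r1 m[L→φ3] = [1, 1, 1]
r1 m[L→φ4] = [1, 1, 1]
r1 m[L→φ5] = [1, 1, 1]
r1 m[C→φ1] = [1, 1, 1]
r1 m[D→φ0] = [1, 1, 1]
r1 m[D→φ2] = [1, 1, 1]
r2 m[φ0→L] = [9, 2, 8]
r2 m[φ0→D] = [8, 4, 9]
r2 m[φ1→L] = [1, 9, 9]
r2 m[φ1→C] = [8, 9, 9]
r2 m[φ2→D] = [2, 2, 9]
r2 m[φ3→L] = [3, 1, 2]
r2 m[φ4→L] = [9, 7, 5]
r2 m[φ5→L] = [1, 2, 7]
r2 m[L→φ0] = [27, 126, 630]
r2 m[L→φ1] = [243, 28, 560]
r2 m[L→φ3] = [81, 252, 2520]
r2 m[L→φ4] = [27, 36, 1008]
r2 m[L→φ5] = [243, 126, 720]
r2 m[C→φ1] = [1, 1, 1]
r2 m[D→φ0] = [2, 2, 9]
r2 m[D→φ2] = [8, 4, 9]
r3 m[φ0→L] = [81, 9, 45]
r3 m[φ0→D] = [5040, 1260, 3150]
r3 m[φ1→L] = [1, 9, 9]
r3 m[φ1→C] = [1120, 1120, 5040]
r3 m[φ2→D] = [2, 2, 9]
r3 m[φ3→L] = [3, 1, 2]
r3 m[φ4→L] = [9, 7, 5]
r3 m[φ5→L] = [1, 2, 7]
r3 m[L→φ0] = [27, 126, 630]
r3 m[L→φ1] = [243, 28, 560]
r3 m[L→φ3] = [81, 252, 2520]
r3 m[L→φ4] = [27, 36, 1008]
r3 m[L→φ5] = [243, 126, 720]
r3 m[C→φ1] = [1, 1, 1]
r3 m[D→φ0] = [2, 2, 9]
r3 m[D→φ2] = [8, 4, 9]
r4 m[φ0→L] = [81, 9, 45]
r4 m[φ0→D] = [5040, 1260, 3150]
r4 m[φ1→L] = [1, 9, 9]
r4 m[φ1→C] = [1120, 1120, 5040]
r4 m[φ2→D] = [2, 2, 9]
r4 m[φ3→L] = [3, 1, 2]
r4 m[φ4→L] = [9, 7, 5]
r4 m[φ5→L] = [1, 2, 7]
r4 m[L→φ0] = [27, 126, 630]
r4 m[L→φ1] = [2187, 126, 3150]
r4 m[L→φ3] = [729, 1134, 14175]
r4 m[L→φ4] = [243, 162, 5670]
r4 m[L→φ5] = [2187, 567, 4050]
r4 m[C→φ1] = [1, 1, 1]
r4 m[D→φ0] = [2, 2, 9]
r4 m[D→φ2] = [5040, 1260, 3150]
r5 m[φ0→L] = [81, 9, 45]
r5 m[φ0→D] = [5040, 1260, 3150]
r5 m[φ1→L] = [1, 9, 9]
r5 m[φ1→C] = [6300, 6300, 28350]
r5 m[φ2→D] = [2, 2, 9]
r5 m[φ3→L] = [3, 1, 2]
r5 m[φ4→L] = [9, 7, 5]
r5 m[φ5→L] = [1, 2, 7]
r5 m[L→φ0] = [27, 126, 630]
r5 m[L→φ1] = [2187, 126, 3150]
r5 m[L→φ3] = [729, 1134, 14175]
r5 m[L→φ4] = [243, 162, 5670]
r5 m[L→φ5] = [2187, 567, 4050]
r5 m[C→φ1] = [1, 1, 1]
r5 m[D→φ0] = [2, 2, 9]
r5 m[D→φ2] = [5040, 1260, 3150]
r6 m[φ0→L] = [81, 9, 45]
r6 m[φ0→D] = [5040, 1260, 3150]
r6 m[φ1→L] = [1, 9, 9]
r6 m[φ1→C] = [6300, 6300, 28350]
r6 m[φ2→D] = [2, 2, 9]
r6 m[φ3→L] = [3, 1, 2]
r6 m[φ4→L] = [9, 7, 5]
r6 m[φ5→L] = [1, 2, 7]
r6 m[L→φ0] = [27, 126, 630]
r6 m[L→φ1] = [2187, 126, 3150]
r6 m[L→φ3] = [729, 1134, 14175]
r6 m[L→φ4] = [243, 162, 5670]
r6 m[L→φ5] = [2187, 567, 4050]
r6 m[C→φ1] = [1, 1, 1]
r6 m[D→φ0] = [2, 2, 9]
r6 m[D→φ2] = [5040, 1260, 3150]
fixed point reached at round 6
traceback from L: (L=2, C=2, D=2), score=28350

assignment: (L=2, C=2, D=2); score = 28350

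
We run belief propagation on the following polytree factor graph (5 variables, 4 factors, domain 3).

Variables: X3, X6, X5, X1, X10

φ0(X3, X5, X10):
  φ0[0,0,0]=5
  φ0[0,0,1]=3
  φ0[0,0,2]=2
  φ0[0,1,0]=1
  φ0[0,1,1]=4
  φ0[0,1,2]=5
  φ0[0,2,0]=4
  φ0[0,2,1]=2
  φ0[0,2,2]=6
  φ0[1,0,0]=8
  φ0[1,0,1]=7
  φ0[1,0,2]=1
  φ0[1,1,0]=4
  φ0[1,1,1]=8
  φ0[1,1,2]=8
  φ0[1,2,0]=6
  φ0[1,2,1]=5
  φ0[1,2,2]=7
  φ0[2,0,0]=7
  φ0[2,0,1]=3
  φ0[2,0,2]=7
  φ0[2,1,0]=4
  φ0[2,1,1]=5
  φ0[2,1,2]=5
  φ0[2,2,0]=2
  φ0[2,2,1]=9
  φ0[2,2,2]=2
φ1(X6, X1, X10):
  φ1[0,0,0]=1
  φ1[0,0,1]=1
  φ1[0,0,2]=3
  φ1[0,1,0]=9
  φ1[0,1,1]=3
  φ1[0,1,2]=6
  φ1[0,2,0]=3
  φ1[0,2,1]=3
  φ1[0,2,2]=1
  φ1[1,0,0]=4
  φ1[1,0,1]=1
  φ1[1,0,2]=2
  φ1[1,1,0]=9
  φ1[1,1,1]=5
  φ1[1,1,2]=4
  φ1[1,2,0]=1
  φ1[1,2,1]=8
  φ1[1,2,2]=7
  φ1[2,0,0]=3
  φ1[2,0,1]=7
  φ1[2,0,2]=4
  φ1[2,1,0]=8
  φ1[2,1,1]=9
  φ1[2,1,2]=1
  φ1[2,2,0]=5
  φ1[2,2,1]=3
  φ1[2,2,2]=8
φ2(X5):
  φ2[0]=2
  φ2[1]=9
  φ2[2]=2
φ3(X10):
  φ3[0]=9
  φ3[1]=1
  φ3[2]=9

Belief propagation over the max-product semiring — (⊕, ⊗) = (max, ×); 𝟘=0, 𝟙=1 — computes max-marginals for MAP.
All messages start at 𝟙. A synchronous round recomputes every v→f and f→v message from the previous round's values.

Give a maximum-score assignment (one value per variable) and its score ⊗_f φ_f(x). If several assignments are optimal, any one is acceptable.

init: all messages = 𝟙 over 3 values
r1 m[φ0→X3] = [6, 8, 9]
r1 m[φ0→X5] = [8, 8, 9]
r1 m[φ0→X10] = [8, 9, 8]
r1 m[φ1→X6] = [9, 9, 9]
r1 m[φ1→X1] = [7, 9, 8]
r1 m[φ1→X10] = [9, 9, 8]
r1 m[φ2→X5] = [2, 9, 2]
r1 m[φ3→X10] = [9, 1, 9]
r1 m[X3→φ0] = [1, 1, 1]
r1 m[X6→φ1] = [1, 1, 1]
r1 m[X5→φ0] = [1, 1, 1]
r1 m[X5→φ2] = [1, 1, 1]
r1 m[X1→φ1] = [1, 1, 1]
r1 m[X10→φ0] = [1, 1, 1]
r1 m[X10→φ1] = [1, 1, 1]
r1 m[X10→φ3] = [1, 1, 1]
r2 m[φ0→X3] = [6, 8, 9]
r2 m[φ0→X5] = [8, 8, 9]
r2 m[φ0→X10] = [8, 9, 8]
r2 m[φ1→X6] = [9, 9, 9]
r2 m[φ1→X1] = [7, 9, 8]
r2 m[φ1→X10] = [9, 9, 8]
r2 m[φ2→X5] = [2, 9, 2]
r2 m[φ3→X10] = [9, 1, 9]
r2 m[X3→φ0] = [1, 1, 1]
r2 m[X6→φ1] = [1, 1, 1]
r2 m[X5→φ0] = [2, 9, 2]
r2 m[X5→φ2] = [8, 8, 9]
r2 m[X1→φ1] = [1, 1, 1]
r2 m[X10→φ0] = [81, 9, 72]
r2 m[X10→φ1] = [72, 9, 72]
r2 m[X10→φ3] = [72, 81, 64]
r3 m[φ0→X3] = [3240, 5184, 3240]
r3 m[φ0→X5] = [648, 576, 504]
r3 m[φ0→X10] = [36, 72, 72]
r3 m[φ1→X6] = [648, 648, 576]
r3 m[φ1→X1] = [288, 648, 576]
r3 m[φ1→X10] = [9, 9, 8]
r3 m[φ2→X5] = [2, 9, 2]
r3 m[φ3→X10] = [9, 1, 9]
r3 m[X3→φ0] = [1, 1, 1]
r3 m[X6→φ1] = [1, 1, 1]
r3 m[X5→φ0] = [2, 9, 2]
r3 m[X5→φ2] = [8, 8, 9]
r3 m[X1→φ1] = [1, 1, 1]
r3 m[X10→φ0] = [81, 9, 72]
r3 m[X10→φ1] = [72, 9, 72]
r3 m[X10→φ3] = [72, 81, 64]
r4 m[φ0→X3] = [3240, 5184, 3240]
r4 m[φ0→X5] = [648, 576, 504]
r4 m[φ0→X10] = [36, 72, 72]
r4 m[φ1→X6] = [648, 648, 576]
r4 m[φ1→X1] = [288, 648, 576]
r4 m[φ1→X10] = [9, 9, 8]
r4 m[φ2→X5] = [2, 9, 2]
r4 m[φ3→X10] = [9, 1, 9]
r4 m[X3→φ0] = [1, 1, 1]
r4 m[X6→φ1] = [1, 1, 1]
r4 m[X5→φ0] = [2, 9, 2]
r4 m[X5→φ2] = [648, 576, 504]
r4 m[X1→φ1] = [1, 1, 1]
r4 m[X10→φ0] = [81, 9, 72]
r4 m[X10→φ1] = [324, 72, 648]
r4 m[X10→φ3] = [324, 648, 576]
r5 m[φ0→X3] = [3240, 5184, 3240]
r5 m[φ0→X5] = [648, 576, 504]
r5 m[φ0→X10] = [36, 72, 72]
r5 m[φ1→X6] = [3888, 4536, 5184]
r5 m[φ1→X1] = [2592, 3888, 5184]
r5 m[φ1→X10] = [9, 9, 8]
r5 m[φ2→X5] = [2, 9, 2]
r5 m[φ3→X10] = [9, 1, 9]
r5 m[X3→φ0] = [1, 1, 1]
r5 m[X6→φ1] = [1, 1, 1]
r5 m[X5→φ0] = [2, 9, 2]
r5 m[X5→φ2] = [648, 576, 504]
r5 m[X1→φ1] = [1, 1, 1]
r5 m[X10→φ0] = [81, 9, 72]
r5 m[X10→φ1] = [324, 72, 648]
r5 m[X10→φ3] = [324, 648, 576]
r6 m[φ0→X3] = [3240, 5184, 3240]
r6 m[φ0→X5] = [648, 576, 504]
r6 m[φ0→X10] = [36, 72, 72]
r6 m[φ1→X6] = [3888, 4536, 5184]
r6 m[φ1→X1] = [2592, 3888, 5184]
r6 m[φ1→X10] = [9, 9, 8]
r6 m[φ2→X5] = [2, 9, 2]
r6 m[φ3→X10] = [9, 1, 9]
r6 m[X3→φ0] = [1, 1, 1]
r6 m[X6→φ1] = [1, 1, 1]
r6 m[X5→φ0] = [2, 9, 2]
r6 m[X5→φ2] = [648, 576, 504]
r6 m[X1→φ1] = [1, 1, 1]
r6 m[X10→φ0] = [81, 9, 72]
r6 m[X10→φ1] = [324, 72, 648]
r6 m[X10→φ3] = [324, 648, 576]
fixed point reached at round 6
traceback from X3: (X3=1, X6=2, X5=1, X1=2, X10=2), score=5184

assignment: (X3=1, X6=2, X5=1, X1=2, X10=2); score = 5184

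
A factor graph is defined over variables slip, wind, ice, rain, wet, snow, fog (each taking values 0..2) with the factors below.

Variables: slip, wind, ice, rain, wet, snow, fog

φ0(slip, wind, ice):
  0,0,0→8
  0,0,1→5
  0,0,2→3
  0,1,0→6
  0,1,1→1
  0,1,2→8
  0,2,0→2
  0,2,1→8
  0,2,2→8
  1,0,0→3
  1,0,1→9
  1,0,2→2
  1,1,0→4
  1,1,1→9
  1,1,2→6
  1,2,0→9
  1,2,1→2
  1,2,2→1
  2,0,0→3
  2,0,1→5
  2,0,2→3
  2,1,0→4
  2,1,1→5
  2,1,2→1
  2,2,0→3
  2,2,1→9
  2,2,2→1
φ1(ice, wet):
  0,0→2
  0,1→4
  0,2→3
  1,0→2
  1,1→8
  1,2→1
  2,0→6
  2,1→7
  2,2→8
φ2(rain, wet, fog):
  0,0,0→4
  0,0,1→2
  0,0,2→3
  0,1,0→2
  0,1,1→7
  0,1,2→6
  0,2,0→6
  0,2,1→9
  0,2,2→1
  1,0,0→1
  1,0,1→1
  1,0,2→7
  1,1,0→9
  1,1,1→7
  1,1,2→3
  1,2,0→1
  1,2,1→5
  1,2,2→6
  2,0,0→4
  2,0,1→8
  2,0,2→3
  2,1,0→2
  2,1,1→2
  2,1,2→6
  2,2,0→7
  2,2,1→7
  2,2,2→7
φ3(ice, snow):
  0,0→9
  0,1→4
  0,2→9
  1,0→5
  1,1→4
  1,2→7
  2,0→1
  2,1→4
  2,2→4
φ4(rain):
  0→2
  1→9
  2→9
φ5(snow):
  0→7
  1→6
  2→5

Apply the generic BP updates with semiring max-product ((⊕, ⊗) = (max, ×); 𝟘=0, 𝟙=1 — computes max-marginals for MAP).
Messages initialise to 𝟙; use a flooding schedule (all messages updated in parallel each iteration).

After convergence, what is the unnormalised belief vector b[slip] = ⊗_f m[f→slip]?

b[slip] = [181440, 204120, 204120]

init: all messages = 𝟙 over 3 values
r1 m[φ0→slip] = [8, 9, 9]
r1 m[φ0→wind] = [9, 9, 9]
r1 m[φ0→ice] = [9, 9, 8]
r1 m[φ1→ice] = [4, 8, 8]
r1 m[φ1→wet] = [6, 8, 8]
r1 m[φ2→rain] = [9, 9, 8]
r1 m[φ2→wet] = [8, 9, 9]
r1 m[φ2→fog] = [9, 9, 7]
r1 m[φ3→ice] = [9, 7, 4]
r1 m[φ3→snow] = [9, 4, 9]
r1 m[φ4→rain] = [2, 9, 9]
r1 m[φ5→snow] = [7, 6, 5]
r1 m[slip→φ0] = [1, 1, 1]
r1 m[wind→φ0] = [1, 1, 1]
r1 m[ice→φ0] = [1, 1, 1]
r1 m[ice→φ1] = [1, 1, 1]
r1 m[ice→φ3] = [1, 1, 1]
r1 m[rain→φ2] = [1, 1, 1]
r1 m[rain→φ4] = [1, 1, 1]
r1 m[wet→φ1] = [1, 1, 1]
r1 m[wet→φ2] = [1, 1, 1]
r1 m[snow→φ3] = [1, 1, 1]
r1 m[snow→φ5] = [1, 1, 1]
r1 m[fog→φ2] = [1, 1, 1]
r2 m[φ0→slip] = [8, 9, 9]
r2 m[φ0→wind] = [9, 9, 9]
r2 m[φ0→ice] = [9, 9, 8]
r2 m[φ1→ice] = [4, 8, 8]
r2 m[φ1→wet] = [6, 8, 8]
r2 m[φ2→rain] = [9, 9, 8]
r2 m[φ2→wet] = [8, 9, 9]
r2 m[φ2→fog] = [9, 9, 7]
r2 m[φ3→ice] = [9, 7, 4]
r2 m[φ3→snow] = [9, 4, 9]
r2 m[φ4→rain] = [2, 9, 9]
r2 m[φ5→snow] = [7, 6, 5]
r2 m[slip→φ0] = [1, 1, 1]
r2 m[wind→φ0] = [1, 1, 1]
r2 m[ice→φ0] = [36, 56, 32]
r2 m[ice→φ1] = [81, 63, 32]
r2 m[ice→φ3] = [36, 72, 64]
r2 m[rain→φ2] = [2, 9, 9]
r2 m[rain→φ4] = [9, 9, 8]
r2 m[wet→φ1] = [8, 9, 9]
r2 m[wet→φ2] = [6, 8, 8]
r2 m[snow→φ3] = [7, 6, 5]
r2 m[snow→φ5] = [9, 4, 9]
r2 m[fog→φ2] = [1, 1, 1]
r3 m[φ0→slip] = [448, 504, 504]
r3 m[φ0→wind] = [504, 504, 504]
r3 m[φ0→ice] = [9, 9, 8]
r3 m[φ1→ice] = [36, 72, 72]
r3 m[φ1→wet] = [192, 504, 256]
r3 m[φ2→rain] = [72, 72, 56]
r3 m[φ2→wet] = [72, 81, 63]
r3 m[φ2→fog] = [648, 504, 504]
r3 m[φ3→ice] = [63, 35, 24]
r3 m[φ3→snow] = [360, 288, 504]
r3 m[φ4→rain] = [2, 9, 9]
r3 m[φ5→snow] = [7, 6, 5]
r3 m[slip→φ0] = [1, 1, 1]
r3 m[wind→φ0] = [1, 1, 1]
r3 m[ice→φ0] = [36, 56, 32]
r3 m[ice→φ1] = [81, 63, 32]
r3 m[ice→φ3] = [36, 72, 64]
r3 m[rain→φ2] = [2, 9, 9]
r3 m[rain→φ4] = [9, 9, 8]
r3 m[wet→φ1] = [8, 9, 9]
r3 m[wet→φ2] = [6, 8, 8]
r3 m[snow→φ3] = [7, 6, 5]
r3 m[snow→φ5] = [9, 4, 9]
r3 m[fog→φ2] = [1, 1, 1]
r4 m[φ0→slip] = [448, 504, 504]
r4 m[φ0→wind] = [504, 504, 504]
r4 m[φ0→ice] = [9, 9, 8]
r4 m[φ1→ice] = [36, 72, 72]
r4 m[φ1→wet] = [192, 504, 256]
r4 m[φ2→rain] = [72, 72, 56]
r4 m[φ2→wet] = [72, 81, 63]
r4 m[φ2→fog] = [648, 504, 504]
r4 m[φ3→ice] = [63, 35, 24]
r4 m[φ3→snow] = [360, 288, 504]
r4 m[φ4→rain] = [2, 9, 9]
r4 m[φ5→snow] = [7, 6, 5]
r4 m[slip→φ0] = [1, 1, 1]
r4 m[wind→φ0] = [1, 1, 1]
r4 m[ice→φ0] = [2268, 2520, 1728]
r4 m[ice→φ1] = [567, 315, 192]
r4 m[ice→φ3] = [324, 648, 576]
r4 m[rain→φ2] = [2, 9, 9]
r4 m[rain→φ4] = [72, 72, 56]
r4 m[wet→φ1] = [72, 81, 63]
r4 m[wet→φ2] = [192, 504, 256]
r4 m[snow→φ3] = [7, 6, 5]
r4 m[snow→φ5] = [360, 288, 504]
r4 m[fog→φ2] = [1, 1, 1]
r5 m[φ0→slip] = [20160, 22680, 22680]
r5 m[φ0→wind] = [22680, 22680, 22680]
r5 m[φ0→ice] = [9, 9, 8]
r5 m[φ1→ice] = [324, 648, 567]
r5 m[φ1→wet] = [1152, 2520, 1701]
r5 m[φ2→rain] = [3528, 4536, 3024]
r5 m[φ2→wet] = [72, 81, 63]
r5 m[φ2→fog] = [40824, 31752, 27216]
r5 m[φ3→ice] = [63, 35, 24]
r5 m[φ3→snow] = [3240, 2592, 4536]
r5 m[φ4→rain] = [2, 9, 9]
r5 m[φ5→snow] = [7, 6, 5]
r5 m[slip→φ0] = [1, 1, 1]
r5 m[wind→φ0] = [1, 1, 1]
r5 m[ice→φ0] = [2268, 2520, 1728]
r5 m[ice→φ1] = [567, 315, 192]
r5 m[ice→φ3] = [324, 648, 576]
r5 m[rain→φ2] = [2, 9, 9]
r5 m[rain→φ4] = [72, 72, 56]
r5 m[wet→φ1] = [72, 81, 63]
r5 m[wet→φ2] = [192, 504, 256]
r5 m[snow→φ3] = [7, 6, 5]
r5 m[snow→φ5] = [360, 288, 504]
r5 m[fog→φ2] = [1, 1, 1]
r6 m[φ0→slip] = [20160, 22680, 22680]
r6 m[φ0→wind] = [22680, 22680, 22680]
r6 m[φ0→ice] = [9, 9, 8]
r6 m[φ1→ice] = [324, 648, 567]
r6 m[φ1→wet] = [1152, 2520, 1701]
r6 m[φ2→rain] = [3528, 4536, 3024]
r6 m[φ2→wet] = [72, 81, 63]
r6 m[φ2→fog] = [40824, 31752, 27216]
r6 m[φ3→ice] = [63, 35, 24]
r6 m[φ3→snow] = [3240, 2592, 4536]
r6 m[φ4→rain] = [2, 9, 9]
r6 m[φ5→snow] = [7, 6, 5]
r6 m[slip→φ0] = [1, 1, 1]
r6 m[wind→φ0] = [1, 1, 1]
r6 m[ice→φ0] = [20412, 22680, 13608]
r6 m[ice→φ1] = [567, 315, 192]
r6 m[ice→φ3] = [2916, 5832, 4536]
r6 m[rain→φ2] = [2, 9, 9]
r6 m[rain→φ4] = [3528, 4536, 3024]
r6 m[wet→φ1] = [72, 81, 63]
r6 m[wet→φ2] = [1152, 2520, 1701]
r6 m[snow→φ3] = [7, 6, 5]
r6 m[snow→φ5] = [3240, 2592, 4536]
r6 m[fog→φ2] = [1, 1, 1]
r7 m[φ0→slip] = [181440, 204120, 204120]
r7 m[φ0→wind] = [204120, 204120, 204120]
r7 m[φ0→ice] = [9, 9, 8]
r7 m[φ1→ice] = [324, 648, 567]
r7 m[φ1→wet] = [1152, 2520, 1701]
r7 m[φ2→rain] = [17640, 22680, 15120]
r7 m[φ2→wet] = [72, 81, 63]
r7 m[φ2→fog] = [204120, 158760, 136080]
r7 m[φ3→ice] = [63, 35, 24]
r7 m[φ3→snow] = [29160, 23328, 40824]
r7 m[φ4→rain] = [2, 9, 9]
r7 m[φ5→snow] = [7, 6, 5]
r7 m[slip→φ0] = [1, 1, 1]
r7 m[wind→φ0] = [1, 1, 1]
r7 m[ice→φ0] = [20412, 22680, 13608]
r7 m[ice→φ1] = [567, 315, 192]
r7 m[ice→φ3] = [2916, 5832, 4536]
r7 m[rain→φ2] = [2, 9, 9]
r7 m[rain→φ4] = [3528, 4536, 3024]
r7 m[wet→φ1] = [72, 81, 63]
r7 m[wet→φ2] = [1152, 2520, 1701]
r7 m[snow→φ3] = [7, 6, 5]
r7 m[snow→φ5] = [3240, 2592, 4536]
r7 m[fog→φ2] = [1, 1, 1]
r8 m[φ0→slip] = [181440, 204120, 204120]
r8 m[φ0→wind] = [204120, 204120, 204120]
r8 m[φ0→ice] = [9, 9, 8]
r8 m[φ1→ice] = [324, 648, 567]
r8 m[φ1→wet] = [1152, 2520, 1701]
r8 m[φ2→rain] = [17640, 22680, 15120]
r8 m[φ2→wet] = [72, 81, 63]
r8 m[φ2→fog] = [204120, 158760, 136080]
r8 m[φ3→ice] = [63, 35, 24]
r8 m[φ3→snow] = [29160, 23328, 40824]
r8 m[φ4→rain] = [2, 9, 9]
r8 m[φ5→snow] = [7, 6, 5]
r8 m[slip→φ0] = [1, 1, 1]
r8 m[wind→φ0] = [1, 1, 1]
r8 m[ice→φ0] = [20412, 22680, 13608]
r8 m[ice→φ1] = [567, 315, 192]
r8 m[ice→φ3] = [2916, 5832, 4536]
r8 m[rain→φ2] = [2, 9, 9]
r8 m[rain→φ4] = [17640, 22680, 15120]
r8 m[wet→φ1] = [72, 81, 63]
r8 m[wet→φ2] = [1152, 2520, 1701]
r8 m[snow→φ3] = [7, 6, 5]
r8 m[snow→φ5] = [29160, 23328, 40824]
r8 m[fog→φ2] = [1, 1, 1]
r9 m[φ0→slip] = [181440, 204120, 204120]
r9 m[φ0→wind] = [204120, 204120, 204120]
r9 m[φ0→ice] = [9, 9, 8]
r9 m[φ1→ice] = [324, 648, 567]
r9 m[φ1→wet] = [1152, 2520, 1701]
r9 m[φ2→rain] = [17640, 22680, 15120]
r9 m[φ2→wet] = [72, 81, 63]
r9 m[φ2→fog] = [204120, 158760, 136080]
r9 m[φ3→ice] = [63, 35, 24]
r9 m[φ3→snow] = [29160, 23328, 40824]
r9 m[φ4→rain] = [2, 9, 9]
r9 m[φ5→snow] = [7, 6, 5]
r9 m[slip→φ0] = [1, 1, 1]
r9 m[wind→φ0] = [1, 1, 1]
r9 m[ice→φ0] = [20412, 22680, 13608]
r9 m[ice→φ1] = [567, 315, 192]
r9 m[ice→φ3] = [2916, 5832, 4536]
r9 m[rain→φ2] = [2, 9, 9]
r9 m[rain→φ4] = [17640, 22680, 15120]
r9 m[wet→φ1] = [72, 81, 63]
r9 m[wet→φ2] = [1152, 2520, 1701]
r9 m[snow→φ3] = [7, 6, 5]
r9 m[snow→φ5] = [29160, 23328, 40824]
r9 m[fog→φ2] = [1, 1, 1]
fixed point reached at round 9
b[slip] = ⊗ incoming = [181440, 204120, 204120]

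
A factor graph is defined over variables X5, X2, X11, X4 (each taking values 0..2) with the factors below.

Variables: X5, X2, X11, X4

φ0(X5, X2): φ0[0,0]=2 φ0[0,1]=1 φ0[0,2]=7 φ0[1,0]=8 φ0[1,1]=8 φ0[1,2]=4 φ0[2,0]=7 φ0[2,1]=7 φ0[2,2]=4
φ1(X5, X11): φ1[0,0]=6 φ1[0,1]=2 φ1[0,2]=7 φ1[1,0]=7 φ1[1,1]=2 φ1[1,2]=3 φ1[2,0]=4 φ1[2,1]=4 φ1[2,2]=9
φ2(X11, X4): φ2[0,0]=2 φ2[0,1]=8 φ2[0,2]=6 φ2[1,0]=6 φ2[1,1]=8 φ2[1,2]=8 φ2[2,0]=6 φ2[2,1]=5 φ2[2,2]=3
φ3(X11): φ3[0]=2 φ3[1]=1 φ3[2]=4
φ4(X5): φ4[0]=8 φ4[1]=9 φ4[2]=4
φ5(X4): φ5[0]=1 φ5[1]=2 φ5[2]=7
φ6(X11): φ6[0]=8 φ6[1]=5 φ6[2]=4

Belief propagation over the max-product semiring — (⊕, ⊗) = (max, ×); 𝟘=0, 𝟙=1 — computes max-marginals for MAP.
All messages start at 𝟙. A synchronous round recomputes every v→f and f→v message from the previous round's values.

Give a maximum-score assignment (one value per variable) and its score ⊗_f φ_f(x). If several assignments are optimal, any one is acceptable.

init: all messages = 𝟙 over 3 values
r1 m[φ0→X5] = [7, 8, 7]
r1 m[φ0→X2] = [8, 8, 7]
r1 m[φ1→X5] = [7, 7, 9]
r1 m[φ1→X11] = [7, 4, 9]
r1 m[φ2→X11] = [8, 8, 6]
r1 m[φ2→X4] = [6, 8, 8]
r1 m[φ3→X11] = [2, 1, 4]
r1 m[φ4→X5] = [8, 9, 4]
r1 m[φ5→X4] = [1, 2, 7]
r1 m[φ6→X11] = [8, 5, 4]
r1 m[X5→φ0] = [1, 1, 1]
r1 m[X5→φ1] = [1, 1, 1]
r1 m[X5→φ4] = [1, 1, 1]
r1 m[X2→φ0] = [1, 1, 1]
r1 m[X11→φ1] = [1, 1, 1]
r1 m[X11→φ2] = [1, 1, 1]
r1 m[X11→φ3] = [1, 1, 1]
r1 m[X11→φ6] = [1, 1, 1]
r1 m[X4→φ2] = [1, 1, 1]
r1 m[X4→φ5] = [1, 1, 1]
r2 m[φ0→X5] = [7, 8, 7]
r2 m[φ0→X2] = [8, 8, 7]
r2 m[φ1→X5] = [7, 7, 9]
r2 m[φ1→X11] = [7, 4, 9]
r2 m[φ2→X11] = [8, 8, 6]
r2 m[φ2→X4] = [6, 8, 8]
r2 m[φ3→X11] = [2, 1, 4]
r2 m[φ4→X5] = [8, 9, 4]
r2 m[φ5→X4] = [1, 2, 7]
r2 m[φ6→X11] = [8, 5, 4]
r2 m[X5→φ0] = [56, 63, 36]
r2 m[X5→φ1] = [56, 72, 28]
r2 m[X5→φ4] = [49, 56, 63]
r2 m[X2→φ0] = [1, 1, 1]
r2 m[X11→φ1] = [128, 40, 96]
r2 m[X11→φ2] = [112, 20, 144]
r2 m[X11→φ3] = [448, 160, 216]
r2 m[X11→φ6] = [112, 32, 216]
r2 m[X4→φ2] = [1, 2, 7]
r2 m[X4→φ5] = [6, 8, 8]
r3 m[φ0→X5] = [7, 8, 7]
r3 m[φ0→X2] = [504, 504, 392]
r3 m[φ1→X5] = [768, 896, 864]
r3 m[φ1→X11] = [504, 144, 392]
r3 m[φ2→X11] = [42, 56, 21]
r3 m[φ2→X4] = [864, 896, 672]
r3 m[φ3→X11] = [2, 1, 4]
r3 m[φ4→X5] = [8, 9, 4]
r3 m[φ5→X4] = [1, 2, 7]
r3 m[φ6→X11] = [8, 5, 4]
r3 m[X5→φ0] = [56, 63, 36]
r3 m[X5→φ1] = [56, 72, 28]
r3 m[X5→φ4] = [49, 56, 63]
r3 m[X2→φ0] = [1, 1, 1]
r3 m[X11→φ1] = [128, 40, 96]
r3 m[X11→φ2] = [112, 20, 144]
r3 m[X11→φ3] = [448, 160, 216]
r3 m[X11→φ6] = [112, 32, 216]
r3 m[X4→φ2] = [1, 2, 7]
r3 m[X4→φ5] = [6, 8, 8]
r4 m[φ0→X5] = [7, 8, 7]
r4 m[φ0→X2] = [504, 504, 392]
r4 m[φ1→X5] = [768, 896, 864]
r4 m[φ1→X11] = [504, 144, 392]
r4 m[φ2→X11] = [42, 56, 21]
r4 m[φ2→X4] = [864, 896, 672]
r4 m[φ3→X11] = [2, 1, 4]
r4 m[φ4→X5] = [8, 9, 4]
r4 m[φ5→X4] = [1, 2, 7]
r4 m[φ6→X11] = [8, 5, 4]
r4 m[X5→φ0] = [6144, 8064, 3456]
r4 m[X5→φ1] = [56, 72, 28]
r4 m[X5→φ4] = [5376, 7168, 6048]
r4 m[X2→φ0] = [1, 1, 1]
r4 m[X11→φ1] = [672, 280, 336]
r4 m[X11→φ2] = [8064, 720, 6272]
r4 m[X11→φ3] = [169344, 40320, 32928]
r4 m[X11→φ6] = [42336, 8064, 32928]
r4 m[X4→φ2] = [1, 2, 7]
r4 m[X4→φ5] = [864, 896, 672]
r5 m[φ0→X5] = [7, 8, 7]
r5 m[φ0→X2] = [64512, 64512, 43008]
r5 m[φ1→X5] = [4032, 4704, 3024]
r5 m[φ1→X11] = [504, 144, 392]
r5 m[φ2→X11] = [42, 56, 21]
r5 m[φ2→X4] = [37632, 64512, 48384]
r5 m[φ3→X11] = [2, 1, 4]
r5 m[φ4→X5] = [8, 9, 4]
r5 m[φ5→X4] = [1, 2, 7]
r5 m[φ6→X11] = [8, 5, 4]
r5 m[X5→φ0] = [6144, 8064, 3456]
r5 m[X5→φ1] = [56, 72, 28]
r5 m[X5→φ4] = [5376, 7168, 6048]
r5 m[X2→φ0] = [1, 1, 1]
r5 m[X11→φ1] = [672, 280, 336]
r5 m[X11→φ2] = [8064, 720, 6272]
r5 m[X11→φ3] = [169344, 40320, 32928]
r5 m[X11→φ6] = [42336, 8064, 32928]
r5 m[X4→φ2] = [1, 2, 7]
r5 m[X4→φ5] = [864, 896, 672]
r6 m[φ0→X5] = [7, 8, 7]
r6 m[φ0→X2] = [64512, 64512, 43008]
r6 m[φ1→X5] = [4032, 4704, 3024]
r6 m[φ1→X11] = [504, 144, 392]
r6 m[φ2→X11] = [42, 56, 21]
r6 m[φ2→X4] = [37632, 64512, 48384]
r6 m[φ3→X11] = [2, 1, 4]
r6 m[φ4→X5] = [8, 9, 4]
r6 m[φ5→X4] = [1, 2, 7]
r6 m[φ6→X11] = [8, 5, 4]
r6 m[X5→φ0] = [32256, 42336, 12096]
r6 m[X5→φ1] = [56, 72, 28]
r6 m[X5→φ4] = [28224, 37632, 21168]
r6 m[X2→φ0] = [1, 1, 1]
r6 m[X11→φ1] = [672, 280, 336]
r6 m[X11→φ2] = [8064, 720, 6272]
r6 m[X11→φ3] = [169344, 40320, 32928]
r6 m[X11→φ6] = [42336, 8064, 32928]
r6 m[X4→φ2] = [1, 2, 7]
r6 m[X4→φ5] = [37632, 64512, 48384]
r7 m[φ0→X5] = [7, 8, 7]
r7 m[φ0→X2] = [338688, 338688, 225792]
r7 m[φ1→X5] = [4032, 4704, 3024]
r7 m[φ1→X11] = [504, 144, 392]
r7 m[φ2→X11] = [42, 56, 21]
r7 m[φ2→X4] = [37632, 64512, 48384]
r7 m[φ3→X11] = [2, 1, 4]
r7 m[φ4→X5] = [8, 9, 4]
r7 m[φ5→X4] = [1, 2, 7]
r7 m[φ6→X11] = [8, 5, 4]
r7 m[X5→φ0] = [32256, 42336, 12096]
r7 m[X5→φ1] = [56, 72, 28]
r7 m[X5→φ4] = [28224, 37632, 21168]
r7 m[X2→φ0] = [1, 1, 1]
r7 m[X11→φ1] = [672, 280, 336]
r7 m[X11→φ2] = [8064, 720, 6272]
r7 m[X11→φ3] = [169344, 40320, 32928]
r7 m[X11→φ6] = [42336, 8064, 32928]
r7 m[X4→φ2] = [1, 2, 7]
r7 m[X4→φ5] = [37632, 64512, 48384]
r8 m[φ0→X5] = [7, 8, 7]
r8 m[φ0→X2] = [338688, 338688, 225792]
r8 m[φ1→X5] = [4032, 4704, 3024]
r8 m[φ1→X11] = [504, 144, 392]
r8 m[φ2→X11] = [42, 56, 21]
r8 m[φ2→X4] = [37632, 64512, 48384]
r8 m[φ3→X11] = [2, 1, 4]
r8 m[φ4→X5] = [8, 9, 4]
r8 m[φ5→X4] = [1, 2, 7]
r8 m[φ6→X11] = [8, 5, 4]
r8 m[X5→φ0] = [32256, 42336, 12096]
r8 m[X5→φ1] = [56, 72, 28]
r8 m[X5→φ4] = [28224, 37632, 21168]
r8 m[X2→φ0] = [1, 1, 1]
r8 m[X11→φ1] = [672, 280, 336]
r8 m[X11→φ2] = [8064, 720, 6272]
r8 m[X11→φ3] = [169344, 40320, 32928]
r8 m[X11→φ6] = [42336, 8064, 32928]
r8 m[X4→φ2] = [1, 2, 7]
r8 m[X4→φ5] = [37632, 64512, 48384]
fixed point reached at round 8
traceback from X5: (X5=1, X2=0, X11=0, X4=2), score=338688

assignment: (X5=1, X2=0, X11=0, X4=2); score = 338688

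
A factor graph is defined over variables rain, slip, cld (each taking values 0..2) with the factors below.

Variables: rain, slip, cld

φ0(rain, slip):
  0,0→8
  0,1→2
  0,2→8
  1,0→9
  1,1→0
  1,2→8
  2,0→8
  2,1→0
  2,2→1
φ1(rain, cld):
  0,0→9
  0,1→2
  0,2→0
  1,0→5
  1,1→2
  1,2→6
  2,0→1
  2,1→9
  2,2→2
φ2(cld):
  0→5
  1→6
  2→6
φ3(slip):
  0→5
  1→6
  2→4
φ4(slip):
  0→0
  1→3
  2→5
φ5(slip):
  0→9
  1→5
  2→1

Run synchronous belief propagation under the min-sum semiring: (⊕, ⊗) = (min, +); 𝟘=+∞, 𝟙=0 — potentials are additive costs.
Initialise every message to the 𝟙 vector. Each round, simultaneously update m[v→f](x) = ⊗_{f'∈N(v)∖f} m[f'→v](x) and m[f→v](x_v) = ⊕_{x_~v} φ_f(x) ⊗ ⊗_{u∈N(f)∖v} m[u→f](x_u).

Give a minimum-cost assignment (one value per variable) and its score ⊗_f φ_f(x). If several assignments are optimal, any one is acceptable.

assignment: (rain=2, slip=2, cld=0); score = 17

init: all messages = 𝟙 over 3 values
r1 m[φ0→rain] = [2, 0, 0]
r1 m[φ0→slip] = [8, 0, 1]
r1 m[φ1→rain] = [0, 2, 1]
r1 m[φ1→cld] = [1, 2, 0]
r1 m[φ2→cld] = [5, 6, 6]
r1 m[φ3→slip] = [5, 6, 4]
r1 m[φ4→slip] = [0, 3, 5]
r1 m[φ5→slip] = [9, 5, 1]
r1 m[rain→φ0] = [0, 0, 0]
r1 m[rain→φ1] = [0, 0, 0]
r1 m[slip→φ0] = [0, 0, 0]
r1 m[slip→φ3] = [0, 0, 0]
r1 m[slip→φ4] = [0, 0, 0]
r1 m[slip→φ5] = [0, 0, 0]
r1 m[cld→φ1] = [0, 0, 0]
r1 m[cld→φ2] = [0, 0, 0]
r2 m[φ0→rain] = [2, 0, 0]
r2 m[φ0→slip] = [8, 0, 1]
r2 m[φ1→rain] = [0, 2, 1]
r2 m[φ1→cld] = [1, 2, 0]
r2 m[φ2→cld] = [5, 6, 6]
r2 m[φ3→slip] = [5, 6, 4]
r2 m[φ4→slip] = [0, 3, 5]
r2 m[φ5→slip] = [9, 5, 1]
r2 m[rain→φ0] = [0, 2, 1]
r2 m[rain→φ1] = [2, 0, 0]
r2 m[slip→φ0] = [14, 14, 10]
r2 m[slip→φ3] = [17, 8, 7]
r2 m[slip→φ4] = [22, 11, 6]
r2 m[slip→φ5] = [13, 9, 10]
r2 m[cld→φ1] = [5, 6, 6]
r2 m[cld→φ2] = [1, 2, 0]
r3 m[φ0→rain] = [16, 14, 11]
r3 m[φ0→slip] = [8, 1, 2]
r3 m[φ1→rain] = [6, 8, 6]
r3 m[φ1→cld] = [1, 2, 2]
r3 m[φ2→cld] = [5, 6, 6]
r3 m[φ3→slip] = [5, 6, 4]
r3 m[φ4→slip] = [0, 3, 5]
r3 m[φ5→slip] = [9, 5, 1]
r3 m[rain→φ0] = [0, 2, 1]
r3 m[rain→φ1] = [2, 0, 0]
r3 m[slip→φ0] = [14, 14, 10]
r3 m[slip→φ3] = [17, 8, 7]
r3 m[slip→φ4] = [22, 11, 6]
r3 m[slip→φ5] = [13, 9, 10]
r3 m[cld→φ1] = [5, 6, 6]
r3 m[cld→φ2] = [1, 2, 0]
r4 m[φ0→rain] = [16, 14, 11]
r4 m[φ0→slip] = [8, 1, 2]
r4 m[φ1→rain] = [6, 8, 6]
r4 m[φ1→cld] = [1, 2, 2]
r4 m[φ2→cld] = [5, 6, 6]
r4 m[φ3→slip] = [5, 6, 4]
r4 m[φ4→slip] = [0, 3, 5]
r4 m[φ5→slip] = [9, 5, 1]
r4 m[rain→φ0] = [6, 8, 6]
r4 m[rain→φ1] = [16, 14, 11]
r4 m[slip→φ0] = [14, 14, 10]
r4 m[slip→φ3] = [17, 9, 8]
r4 m[slip→φ4] = [22, 12, 7]
r4 m[slip→φ5] = [13, 10, 11]
r4 m[cld→φ1] = [5, 6, 6]
r4 m[cld→φ2] = [1, 2, 2]
r5 m[φ0→rain] = [16, 14, 11]
r5 m[φ0→slip] = [14, 6, 7]
r5 m[φ1→rain] = [6, 8, 6]
r5 m[φ1→cld] = [12, 16, 13]
r5 m[φ2→cld] = [5, 6, 6]
r5 m[φ3→slip] = [5, 6, 4]
r5 m[φ4→slip] = [0, 3, 5]
r5 m[φ5→slip] = [9, 5, 1]
r5 m[rain→φ0] = [6, 8, 6]
r5 m[rain→φ1] = [16, 14, 11]
r5 m[slip→φ0] = [14, 14, 10]
r5 m[slip→φ3] = [17, 9, 8]
r5 m[slip→φ4] = [22, 12, 7]
r5 m[slip→φ5] = [13, 10, 11]
r5 m[cld→φ1] = [5, 6, 6]
r5 m[cld→φ2] = [1, 2, 2]
r6 m[φ0→rain] = [16, 14, 11]
r6 m[φ0→slip] = [14, 6, 7]
r6 m[φ1→rain] = [6, 8, 6]
r6 m[φ1→cld] = [12, 16, 13]
r6 m[φ2→cld] = [5, 6, 6]
r6 m[φ3→slip] = [5, 6, 4]
r6 m[φ4→slip] = [0, 3, 5]
r6 m[φ5→slip] = [9, 5, 1]
r6 m[rain→φ0] = [6, 8, 6]
r6 m[rain→φ1] = [16, 14, 11]
r6 m[slip→φ0] = [14, 14, 10]
r6 m[slip→φ3] = [23, 14, 13]
r6 m[slip→φ4] = [28, 17, 12]
r6 m[slip→φ5] = [19, 15, 16]
r6 m[cld→φ1] = [5, 6, 6]
r6 m[cld→φ2] = [12, 16, 13]
r7 m[φ0→rain] = [16, 14, 11]
r7 m[φ0→slip] = [14, 6, 7]
r7 m[φ1→rain] = [6, 8, 6]
r7 m[φ1→cld] = [12, 16, 13]
r7 m[φ2→cld] = [5, 6, 6]
r7 m[φ3→slip] = [5, 6, 4]
r7 m[φ4→slip] = [0, 3, 5]
r7 m[φ5→slip] = [9, 5, 1]
r7 m[rain→φ0] = [6, 8, 6]
r7 m[rain→φ1] = [16, 14, 11]
r7 m[slip→φ0] = [14, 14, 10]
r7 m[slip→φ3] = [23, 14, 13]
r7 m[slip→φ4] = [28, 17, 12]
r7 m[slip→φ5] = [19, 15, 16]
r7 m[cld→φ1] = [5, 6, 6]
r7 m[cld→φ2] = [12, 16, 13]
fixed point reached at round 7
traceback from rain: (rain=2, slip=2, cld=0), score=17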